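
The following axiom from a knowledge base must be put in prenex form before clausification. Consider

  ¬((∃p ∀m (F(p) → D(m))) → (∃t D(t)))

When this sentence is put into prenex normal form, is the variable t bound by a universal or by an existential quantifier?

Eliminate → and ↔ using ¬ and ∨.
  ¬(¬(∃p ∀m (¬F(p) ∨ D(m))) ∨ (∃t D(t)))
Move each ¬ inward, flipping quantifiers it crosses:
  (∃p ∀m (¬F(p) ∨ D(m))) ∧ (∀t ¬D(t))
Pull the quantifiers to the front (each side's bound variable is not free in the other side):
  ∃p ∀m ∀t ((¬F(p) ∨ D(m)) ∧ ¬D(t))
The quantifier ∃t sits under an odd number of negations (counting the antecedent side of each →), so it flips to ∀t.

universal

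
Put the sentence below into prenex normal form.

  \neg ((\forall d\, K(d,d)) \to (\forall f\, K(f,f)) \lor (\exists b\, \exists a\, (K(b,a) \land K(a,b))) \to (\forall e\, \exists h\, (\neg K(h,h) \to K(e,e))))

\forall d\, \forall f\, \exists b\, \exists a\, \exists e\, \forall h\, (K(d,d) \land (K(f,f) \lor K(b,a) \land K(a,b)) \land \neg K(h,h) \land \neg K(e,e))

First replace A → B with ¬A ∨ B.
  \neg (\neg (\forall d\, K(d,d)) \lor \neg ((\forall f\, K(f,f)) \lor (\exists b\, \exists a\, (K(b,a) \land K(a,b)))) \lor (\forall e\, \exists h\, (\neg \neg K(h,h) \lor K(e,e))))
Push ¬ through the quantifiers and connectives to reach negation normal form:
  (\forall d\, K(d,d)) \land ((\forall f\, K(f,f)) \lor (\exists b\, \exists a\, (K(b,a) \land K(a,b)))) \land (\exists e\, \forall h\, (\neg K(h,h) \land \neg K(e,e)))
Extract every quantifier outward, since the variables are now distinct and don't occur free across branches:
  \forall d\, \forall f\, \exists b\, \exists a\, \exists e\, \forall h\, (K(d,d) \land (K(f,f) \lor K(b,a) \land K(a,b)) \land \neg K(h,h) \land \neg K(e,e))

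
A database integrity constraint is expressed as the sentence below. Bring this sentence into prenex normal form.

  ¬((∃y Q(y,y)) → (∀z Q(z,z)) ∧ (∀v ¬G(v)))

∃y ∃z ∃v (Q(y,y) ∧ (¬Q(z,z) ∨ G(v)))

First replace A → B with ¬A ∨ B.
  ¬(¬(∃y Q(y,y)) ∨ (∀z Q(z,z)) ∧ (∀v ¬G(v)))
Move each ¬ inward, flipping quantifiers it crosses:
  (∃y Q(y,y)) ∧ ((∃z ¬Q(z,z)) ∨ (∃v G(v)))
Pull the quantifiers to the front (each side's bound variable is not free in the other side):
  ∃y ∃z ∃v (Q(y,y) ∧ (¬Q(z,z) ∨ G(v)))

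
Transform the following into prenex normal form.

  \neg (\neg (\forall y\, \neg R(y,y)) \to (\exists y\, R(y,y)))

First replace A → B with ¬A ∨ B.
  \neg (\neg \neg (\forall y\, \neg R(y,y)) \lor (\exists y\, R(y,y)))
Drive negations inward (¬∀x A ≡ ∃x ¬A, ¬∃x A ≡ ∀x ¬A, De Morgan for ∧/∨):
  (\exists y\, R(y,y)) \land (\forall y\, \neg R(y,y))
Standardize variables apart so no two quantifiers bind the same name: y↦r.
  (\exists y\, R(y,y)) \land (\forall r\, \neg R(r,r))
Extract every quantifier outward, since the variables are now distinct and don't occur free across branches:
  \exists y\, \forall r\, (R(y,y) \land \neg R(r,r))

\exists y\, \forall r\, (R(y,y) \land \neg R(r,r))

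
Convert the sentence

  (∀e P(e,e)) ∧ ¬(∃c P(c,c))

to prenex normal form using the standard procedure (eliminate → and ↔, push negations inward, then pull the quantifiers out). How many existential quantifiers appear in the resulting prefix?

Push ¬ through the quantifiers and connectives to reach negation normal form:
  (∀e P(e,e)) ∧ (∀c ¬P(c,c))
Extract every quantifier outward, since the variables are now distinct and don't occur free across branches:
  ∀e ∀c (P(e,e) ∧ ¬P(c,c))
The prefix is ∀e ∀c: 2 universal, 0 existential.

0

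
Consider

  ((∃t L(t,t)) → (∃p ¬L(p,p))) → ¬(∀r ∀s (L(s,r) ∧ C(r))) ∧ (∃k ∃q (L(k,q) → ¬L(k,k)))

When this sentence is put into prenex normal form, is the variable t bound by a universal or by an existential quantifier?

Eliminate → and ↔ using ¬ and ∨.
  ¬(¬(∃t L(t,t)) ∨ (∃p ¬L(p,p))) ∨ ¬(∀r ∀s (L(s,r) ∧ C(r))) ∧ (∃k ∃q (¬L(k,q) ∨ ¬L(k,k)))
Push ¬ through the quantifiers and connectives to reach negation normal form:
  (∃t L(t,t)) ∧ (∀p L(p,p)) ∨ (∃r ∃s (¬L(s,r) ∨ ¬C(r))) ∧ (∃k ∃q (¬L(k,q) ∨ ¬L(k,k)))
All bound variables are already distinct, so no renaming is needed.
Pull the quantifiers to the front (each side's bound variable is not free in the other side):
  ∃t ∀p ∃r ∃s ∃k ∃q (L(t,t) ∧ L(p,p) ∨ (¬L(s,r) ∨ ¬C(r)) ∧ (¬L(k,q) ∨ ¬L(k,k)))
The quantifier ∃t sits under an even number of negations (counting the antecedent side of each →), so it remains existential.

existential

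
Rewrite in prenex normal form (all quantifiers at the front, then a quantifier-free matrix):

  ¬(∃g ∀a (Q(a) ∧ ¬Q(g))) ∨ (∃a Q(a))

∀g ∃a ∃z (¬Q(a) ∨ Q(g) ∨ Q(z))

Move each ¬ inward, flipping quantifiers it crosses:
  (∀g ∃a (¬Q(a) ∨ Q(g))) ∨ (∃a Q(a))
Give each quantifier a distinct variable: a↦z.
  (∀g ∃a (¬Q(a) ∨ Q(g))) ∨ (∃z Q(z))
Pull the quantifiers to the front (each side's bound variable is not free in the other side):
  ∀g ∃a ∃z (¬Q(a) ∨ Q(g) ∨ Q(z))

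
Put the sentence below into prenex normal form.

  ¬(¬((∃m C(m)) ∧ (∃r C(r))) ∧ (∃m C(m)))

Drive negations inward (¬∀x A ≡ ∃x ¬A, ¬∃x A ≡ ∀x ¬A, De Morgan for ∧/∨):
  (∃m C(m)) ∧ (∃r C(r)) ∨ (∀m ¬C(m))
Rename bound variables to avoid capture: m↦u.
  (∃m C(m)) ∧ (∃r C(r)) ∨ (∀u ¬C(u))
Pull the quantifiers to the front (each side's bound variable is not free in the other side):
  ∃m ∃r ∀u (C(m) ∧ C(r) ∨ ¬C(u))

∃m ∃r ∀u (C(m) ∧ C(r) ∨ ¬C(u))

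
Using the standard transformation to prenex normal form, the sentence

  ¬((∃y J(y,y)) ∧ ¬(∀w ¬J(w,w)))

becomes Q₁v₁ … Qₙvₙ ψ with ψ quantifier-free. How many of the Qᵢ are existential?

Move each ¬ inward, flipping quantifiers it crosses:
  (∀y ¬J(y,y)) ∨ (∀w ¬J(w,w))
Extract every quantifier outward, since the variables are now distinct and don't occur free across branches:
  ∀y ∀w (¬J(y,y) ∨ ¬J(w,w))
The prefix is ∀y ∀w: 2 universal, 0 existential.

0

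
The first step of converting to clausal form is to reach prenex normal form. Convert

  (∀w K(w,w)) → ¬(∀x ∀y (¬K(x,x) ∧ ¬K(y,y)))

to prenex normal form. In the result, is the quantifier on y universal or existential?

existential

Rewrite implications/biconditionals: A → B as ¬A ∨ B.
  ¬(∀w K(w,w)) ∨ ¬(∀x ∀y (¬K(x,x) ∧ ¬K(y,y)))
Move each ¬ inward, flipping quantifiers it crosses:
  (∃w ¬K(w,w)) ∨ (∃x ∃y (K(x,x) ∨ K(y,y)))
Finally move all quantifiers to the prefix:
  ∃w ∃x ∃y (¬K(w,w) ∨ K(x,x) ∨ K(y,y))
The quantifier ∀y sits under an odd number of negations (counting the antecedent side of each →), so it flips to ∃y.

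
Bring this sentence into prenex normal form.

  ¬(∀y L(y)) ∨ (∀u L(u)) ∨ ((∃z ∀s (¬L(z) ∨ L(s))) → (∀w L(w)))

∃y ∀u ∀z ∃s ∀w (¬L(y) ∨ L(u) ∨ L(z) ∧ ¬L(s) ∨ L(w))

Rewrite implications/biconditionals: A → B as ¬A ∨ B.
  ¬(∀y L(y)) ∨ (∀u L(u)) ∨ ¬(∃z ∀s (¬L(z) ∨ L(s))) ∨ (∀w L(w))
Move each ¬ inward, flipping quantifiers it crosses:
  (∃y ¬L(y)) ∨ (∀u L(u)) ∨ (∀z ∃s (L(z) ∧ ¬L(s))) ∨ (∀w L(w))
Finally move all quantifiers to the prefix:
  ∃y ∀u ∀z ∃s ∀w (¬L(y) ∨ L(u) ∨ L(z) ∧ ¬L(s) ∨ L(w))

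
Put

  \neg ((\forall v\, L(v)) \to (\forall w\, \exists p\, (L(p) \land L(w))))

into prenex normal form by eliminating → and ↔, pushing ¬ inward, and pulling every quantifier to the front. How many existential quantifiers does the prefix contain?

1

Rewrite implications/biconditionals: A → B as ¬A ∨ B.
  \neg (\neg (\forall v\, L(v)) \lor (\forall w\, \exists p\, (L(p) \land L(w))))
Push ¬ through the quantifiers and connectives to reach negation normal form:
  (\forall v\, L(v)) \land (\exists w\, \forall p\, (\neg L(p) \lor \neg L(w)))
All bound variables are already distinct, so no renaming is needed.
Extract every quantifier outward, since the variables are now distinct and don't occur free across branches:
  \forall v\, \exists w\, \forall p\, (L(v) \land (\neg L(p) \lor \neg L(w)))
The prefix is \forall v \exists w \forall p: 2 universal, 1 existential.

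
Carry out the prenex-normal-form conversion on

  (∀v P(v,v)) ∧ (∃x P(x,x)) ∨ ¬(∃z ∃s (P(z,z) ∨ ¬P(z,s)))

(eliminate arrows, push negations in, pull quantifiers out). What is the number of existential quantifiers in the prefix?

Drive negations inward (¬∀x A ≡ ∃x ¬A, ¬∃x A ≡ ∀x ¬A, De Morgan for ∧/∨):
  (∀v P(v,v)) ∧ (∃x P(x,x)) ∨ (∀z ∀s (¬P(z,z) ∧ P(z,s)))
Extract every quantifier outward, since the variables are now distinct and don't occur free across branches:
  ∀v ∃x ∀z ∀s (P(v,v) ∧ P(x,x) ∨ ¬P(z,z) ∧ P(z,s))
The prefix is ∀v ∃x ∀z ∀s: 3 universal, 1 existential.

1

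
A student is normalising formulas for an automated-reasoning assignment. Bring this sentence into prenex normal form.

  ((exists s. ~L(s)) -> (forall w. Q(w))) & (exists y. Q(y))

Eliminate → and ↔ using ¬ and ∨.
  (~(exists s. ~L(s)) | (forall w. Q(w))) & (exists y. Q(y))
Drive negations inward (¬∀x A ≡ ∃x ¬A, ¬∃x A ≡ ∀x ¬A, De Morgan for ∧/∨):
  ((forall s. L(s)) | (forall w. Q(w))) & (exists y. Q(y))
All bound variables are already distinct, so no renaming is needed.
Pull the quantifiers to the front (each side's bound variable is not free in the other side):
  forall s. forall w. exists y. ((L(s) | Q(w)) & Q(y))

forall s. forall w. exists y. ((L(s) | Q(w)) & Q(y))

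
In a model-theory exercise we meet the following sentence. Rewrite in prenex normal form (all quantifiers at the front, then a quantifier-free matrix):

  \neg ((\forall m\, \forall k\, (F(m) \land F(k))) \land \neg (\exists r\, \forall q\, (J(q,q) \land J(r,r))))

\exists m\, \exists k\, \exists r\, \forall q\, (\neg F(m) \lor \neg F(k) \lor J(q,q) \land J(r,r))

Move each ¬ inward, flipping quantifiers it crosses:
  (\exists m\, \exists k\, (\neg F(m) \lor \neg F(k))) \lor (\exists r\, \forall q\, (J(q,q) \land J(r,r)))
All bound variables are already distinct, so no renaming is needed.
Finally move all quantifiers to the prefix:
  \exists m\, \exists k\, \exists r\, \forall q\, (\neg F(m) \lor \neg F(k) \lor J(q,q) \land J(r,r))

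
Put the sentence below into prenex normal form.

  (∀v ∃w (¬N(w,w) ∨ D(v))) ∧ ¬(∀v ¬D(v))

∀v ∃w ∃u1 ((¬N(w,w) ∨ D(v)) ∧ D(u1))

Push ¬ through the quantifiers and connectives to reach negation normal form:
  (∀v ∃w (¬N(w,w) ∨ D(v))) ∧ (∃v D(v))
Rename bound variables to avoid capture: v↦u1.
  (∀v ∃w (¬N(w,w) ∨ D(v))) ∧ (∃u1 D(u1))
Extract every quantifier outward, since the variables are now distinct and don't occur free across branches:
  ∀v ∃w ∃u1 ((¬N(w,w) ∨ D(v)) ∧ D(u1))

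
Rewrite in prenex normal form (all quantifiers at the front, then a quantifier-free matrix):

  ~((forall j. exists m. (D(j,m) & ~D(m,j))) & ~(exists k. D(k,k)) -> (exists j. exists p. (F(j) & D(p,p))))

First replace A → B with ¬A ∨ B.
  ~(~((forall j. exists m. (D(j,m) & ~D(m,j))) & ~(exists k. D(k,k))) | (exists j. exists p. (F(j) & D(p,p))))
Move each ¬ inward, flipping quantifiers it crosses:
  (forall j. exists m. (D(j,m) & ~D(m,j))) & (forall k. ~D(k,k)) & (forall j. forall p. (~F(j) | ~D(p,p)))
Rename bound variables to avoid capture: j↦t.
  (forall j. exists m. (D(j,m) & ~D(m,j))) & (forall k. ~D(k,k)) & (forall t. forall p. (~F(t) | ~D(p,p)))
Finally move all quantifiers to the prefix:
  forall j. exists m. forall k. forall t. forall p. (D(j,m) & ~D(m,j) & ~D(k,k) & (~F(t) | ~D(p,p)))

forall j. exists m. forall k. forall t. forall p. (D(j,m) & ~D(m,j) & ~D(k,k) & (~F(t) | ~D(p,p)))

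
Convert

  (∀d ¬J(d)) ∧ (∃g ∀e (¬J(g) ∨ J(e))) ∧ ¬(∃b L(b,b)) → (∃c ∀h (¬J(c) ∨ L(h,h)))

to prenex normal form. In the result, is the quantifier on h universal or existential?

universal

Eliminate → and ↔ using ¬ and ∨.
  ¬((∀d ¬J(d)) ∧ (∃g ∀e (¬J(g) ∨ J(e))) ∧ ¬(∃b L(b,b))) ∨ (∃c ∀h (¬J(c) ∨ L(h,h)))
Move each ¬ inward, flipping quantifiers it crosses:
  (∃d J(d)) ∨ (∀g ∃e (J(g) ∧ ¬J(e))) ∨ (∃b L(b,b)) ∨ (∃c ∀h (¬J(c) ∨ L(h,h)))
All bound variables are already distinct, so no renaming is needed.
Extract every quantifier outward, since the variables are now distinct and don't occur free across branches:
  ∃d ∀g ∃e ∃b ∃c ∀h (J(d) ∨ J(g) ∧ ¬J(e) ∨ L(b,b) ∨ ¬J(c) ∨ L(h,h))
The quantifier ∀h sits under an even number of negations (counting the antecedent side of each →), so it remains universal.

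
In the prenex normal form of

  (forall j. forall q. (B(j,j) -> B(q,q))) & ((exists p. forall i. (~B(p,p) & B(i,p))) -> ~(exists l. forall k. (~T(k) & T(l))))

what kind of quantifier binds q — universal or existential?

universal

First replace A → B with ¬A ∨ B.
  (forall j. forall q. (~B(j,j) | B(q,q))) & (~(exists p. forall i. (~B(p,p) & B(i,p))) | ~(exists l. forall k. (~T(k) & T(l))))
Push ¬ through the quantifiers and connectives to reach negation normal form:
  (forall j. forall q. (~B(j,j) | B(q,q))) & ((forall p. exists i. (B(p,p) | ~B(i,p))) | (forall l. exists k. (T(k) | ~T(l))))
All bound variables are already distinct, so no renaming is needed.
Pull the quantifiers to the front (each side's bound variable is not free in the other side):
  forall j. forall q. forall p. exists i. forall l. exists k. ((~B(j,j) | B(q,q)) & (B(p,p) | ~B(i,p) | T(k) | ~T(l)))
The quantifier forall q sits under an even number of negations (counting the antecedent side of each →), so it remains universal.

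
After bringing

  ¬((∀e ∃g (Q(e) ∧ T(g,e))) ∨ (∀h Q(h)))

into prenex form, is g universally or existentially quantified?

Push ¬ through the quantifiers and connectives to reach negation normal form:
  (∃e ∀g (¬Q(e) ∨ ¬T(g,e))) ∧ (∃h ¬Q(h))
Pull the quantifiers to the front (each side's bound variable is not free in the other side):
  ∃e ∀g ∃h ((¬Q(e) ∨ ¬T(g,e)) ∧ ¬Q(h))
The quantifier ∃g sits under an odd number of negations, so it flips to ∀g.

universal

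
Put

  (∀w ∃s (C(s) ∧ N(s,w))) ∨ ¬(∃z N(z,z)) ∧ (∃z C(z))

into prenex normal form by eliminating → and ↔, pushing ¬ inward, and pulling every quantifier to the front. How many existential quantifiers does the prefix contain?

2

Drive negations inward (¬∀x A ≡ ∃x ¬A, ¬∃x A ≡ ∀x ¬A, De Morgan for ∧/∨):
  (∀w ∃s (C(s) ∧ N(s,w))) ∨ (∀z ¬N(z,z)) ∧ (∃z C(z))
Rename bound variables to avoid capture: z↦u1.
  (∀w ∃s (C(s) ∧ N(s,w))) ∨ (∀z ¬N(z,z)) ∧ (∃u1 C(u1))
Pull the quantifiers to the front (each side's bound variable is not free in the other side):
  ∀w ∃s ∀z ∃u1 (C(s) ∧ N(s,w) ∨ ¬N(z,z) ∧ C(u1))
The prefix is ∀w ∃s ∀z ∃u1: 2 universal, 2 existential.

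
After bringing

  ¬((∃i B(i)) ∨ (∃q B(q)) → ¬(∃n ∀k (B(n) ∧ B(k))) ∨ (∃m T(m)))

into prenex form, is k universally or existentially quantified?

Rewrite implications/biconditionals: A → B as ¬A ∨ B.
  ¬(¬((∃i B(i)) ∨ (∃q B(q))) ∨ ¬(∃n ∀k (B(n) ∧ B(k))) ∨ (∃m T(m)))
Push ¬ through the quantifiers and connectives to reach negation normal form:
  ((∃i B(i)) ∨ (∃q B(q))) ∧ (∃n ∀k (B(n) ∧ B(k))) ∧ (∀m ¬T(m))
All bound variables are already distinct, so no renaming is needed.
Extract every quantifier outward, since the variables are now distinct and don't occur free across branches:
  ∃i ∃q ∃n ∀k ∀m ((B(i) ∨ B(q)) ∧ B(n) ∧ B(k) ∧ ¬T(m))
The quantifier ∀k sits under an even number of negations (counting the antecedent side of each →), so it remains universal.

universal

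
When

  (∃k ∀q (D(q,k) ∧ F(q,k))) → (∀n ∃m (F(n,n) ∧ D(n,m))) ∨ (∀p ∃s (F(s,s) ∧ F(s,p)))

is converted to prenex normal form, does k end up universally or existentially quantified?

Rewrite implications/biconditionals: A → B as ¬A ∨ B.
  ¬(∃k ∀q (D(q,k) ∧ F(q,k))) ∨ (∀n ∃m (F(n,n) ∧ D(n,m))) ∨ (∀p ∃s (F(s,s) ∧ F(s,p)))
Drive negations inward (¬∀x A ≡ ∃x ¬A, ¬∃x A ≡ ∀x ¬A, De Morgan for ∧/∨):
  (∀k ∃q (¬D(q,k) ∨ ¬F(q,k))) ∨ (∀n ∃m (F(n,n) ∧ D(n,m))) ∨ (∀p ∃s (F(s,s) ∧ F(s,p)))
Extract every quantifier outward, since the variables are now distinct and don't occur free across branches:
  ∀k ∃q ∀n ∃m ∀p ∃s (¬D(q,k) ∨ ¬F(q,k) ∨ F(n,n) ∧ D(n,m) ∨ F(s,s) ∧ F(s,p))
The quantifier ∃k sits under an odd number of negations (counting the antecedent side of each →), so it flips to ∀k.

universal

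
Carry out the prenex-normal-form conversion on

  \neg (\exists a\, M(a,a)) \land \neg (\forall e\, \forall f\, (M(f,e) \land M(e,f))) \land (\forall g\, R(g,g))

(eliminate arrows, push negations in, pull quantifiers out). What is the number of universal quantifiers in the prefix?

Push ¬ through the quantifiers and connectives to reach negation normal form:
  (\forall a\, \neg M(a,a)) \land (\exists e\, \exists f\, (\neg M(f,e) \lor \neg M(e,f))) \land (\forall g\, R(g,g))
All bound variables are already distinct, so no renaming is needed.
Finally move all quantifiers to the prefix:
  \forall a\, \exists e\, \exists f\, \forall g\, (\neg M(a,a) \land (\neg M(f,e) \lor \neg M(e,f)) \land R(g,g))
The prefix is \forall a \exists e \exists f \forall g: 2 universal, 2 existential.

2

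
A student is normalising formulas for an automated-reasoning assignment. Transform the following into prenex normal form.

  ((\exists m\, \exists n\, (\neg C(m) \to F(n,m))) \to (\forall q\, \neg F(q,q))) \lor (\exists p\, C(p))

\forall m\, \forall n\, \forall q\, \exists p\, (\neg C(m) \land \neg F(n,m) \lor \neg F(q,q) \lor C(p))

Rewrite implications/biconditionals: A → B as ¬A ∨ B.
  \neg (\exists m\, \exists n\, (\neg \neg C(m) \lor F(n,m))) \lor (\forall q\, \neg F(q,q)) \lor (\exists p\, C(p))
Drive negations inward (¬∀x A ≡ ∃x ¬A, ¬∃x A ≡ ∀x ¬A, De Morgan for ∧/∨):
  (\forall m\, \forall n\, (\neg C(m) \land \neg F(n,m))) \lor (\forall q\, \neg F(q,q)) \lor (\exists p\, C(p))
All bound variables are already distinct, so no renaming is needed.
Finally move all quantifiers to the prefix:
  \forall m\, \forall n\, \forall q\, \exists p\, (\neg C(m) \land \neg F(n,m) \lor \neg F(q,q) \lor C(p))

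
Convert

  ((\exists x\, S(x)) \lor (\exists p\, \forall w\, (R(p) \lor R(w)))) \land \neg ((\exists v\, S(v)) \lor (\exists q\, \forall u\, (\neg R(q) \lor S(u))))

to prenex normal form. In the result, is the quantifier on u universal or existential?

Move each ¬ inward, flipping quantifiers it crosses:
  ((\exists x\, S(x)) \lor (\exists p\, \forall w\, (R(p) \lor R(w)))) \land (\forall v\, \neg S(v)) \land (\forall q\, \exists u\, (R(q) \land \neg S(u)))
All bound variables are already distinct, so no renaming is needed.
Pull the quantifiers to the front (each side's bound variable is not free in the other side):
  \exists x\, \exists p\, \forall w\, \forall v\, \forall q\, \exists u\, ((S(x) \lor R(p) \lor R(w)) \land \neg S(v) \land R(q) \land \neg S(u))
The quantifier \forall u sits under an odd number of negations, so it flips to \exists u.

existential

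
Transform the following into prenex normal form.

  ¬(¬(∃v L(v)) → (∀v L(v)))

∀v ∃u (¬L(v) ∧ ¬L(u))

First replace A → B with ¬A ∨ B.
  ¬(¬¬(∃v L(v)) ∨ (∀v L(v)))
Push ¬ through the quantifiers and connectives to reach negation normal form:
  (∀v ¬L(v)) ∧ (∃v ¬L(v))
Standardize variables apart so no two quantifiers bind the same name: v↦u.
  (∀v ¬L(v)) ∧ (∃u ¬L(u))
Finally move all quantifiers to the prefix:
  ∀v ∃u (¬L(v) ∧ ¬L(u))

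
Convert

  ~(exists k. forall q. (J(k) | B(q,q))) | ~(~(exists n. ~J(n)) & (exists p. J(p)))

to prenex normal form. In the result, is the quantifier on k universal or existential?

universal

Move each ¬ inward, flipping quantifiers it crosses:
  (forall k. exists q. (~J(k) & ~B(q,q))) | (exists n. ~J(n)) | (forall p. ~J(p))
All bound variables are already distinct, so no renaming is needed.
Pull the quantifiers to the front (each side's bound variable is not free in the other side):
  forall k. exists q. exists n. forall p. (~J(k) & ~B(q,q) | ~J(n) | ~J(p))
The quantifier exists k sits under an odd number of negations, so it flips to forall k.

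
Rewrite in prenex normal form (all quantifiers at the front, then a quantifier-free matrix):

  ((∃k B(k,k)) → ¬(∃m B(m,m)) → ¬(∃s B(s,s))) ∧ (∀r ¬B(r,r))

Eliminate → and ↔ using ¬ and ∨.
  (¬(∃k B(k,k)) ∨ ¬¬(∃m B(m,m)) ∨ ¬(∃s B(s,s))) ∧ (∀r ¬B(r,r))
Move each ¬ inward, flipping quantifiers it crosses:
  ((∀k ¬B(k,k)) ∨ (∃m B(m,m)) ∨ (∀s ¬B(s,s))) ∧ (∀r ¬B(r,r))
All bound variables are already distinct, so no renaming is needed.
Pull the quantifiers to the front (each side's bound variable is not free in the other side):
  ∀k ∃m ∀s ∀r ((¬B(k,k) ∨ B(m,m) ∨ ¬B(s,s)) ∧ ¬B(r,r))

∀k ∃m ∀s ∀r ((¬B(k,k) ∨ B(m,m) ∨ ¬B(s,s)) ∧ ¬B(r,r))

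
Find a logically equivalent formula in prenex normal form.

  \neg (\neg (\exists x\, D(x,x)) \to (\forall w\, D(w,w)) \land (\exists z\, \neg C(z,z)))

Rewrite implications/biconditionals: A → B as ¬A ∨ B.
  \neg (\neg \neg (\exists x\, D(x,x)) \lor (\forall w\, D(w,w)) \land (\exists z\, \neg C(z,z)))
Move each ¬ inward, flipping quantifiers it crosses:
  (\forall x\, \neg D(x,x)) \land ((\exists w\, \neg D(w,w)) \lor (\forall z\, C(z,z)))
Finally move all quantifiers to the prefix:
  \forall x\, \exists w\, \forall z\, (\neg D(x,x) \land (\neg D(w,w) \lor C(z,z)))

\forall x\, \exists w\, \forall z\, (\neg D(x,x) \land (\neg D(w,w) \lor C(z,z)))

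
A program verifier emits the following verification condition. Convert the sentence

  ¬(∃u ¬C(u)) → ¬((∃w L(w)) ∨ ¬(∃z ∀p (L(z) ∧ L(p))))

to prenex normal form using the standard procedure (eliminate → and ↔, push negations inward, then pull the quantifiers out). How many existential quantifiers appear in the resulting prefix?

First replace A → B with ¬A ∨ B.
  ¬¬(∃u ¬C(u)) ∨ ¬((∃w L(w)) ∨ ¬(∃z ∀p (L(z) ∧ L(p))))
Drive negations inward (¬∀x A ≡ ∃x ¬A, ¬∃x A ≡ ∀x ¬A, De Morgan for ∧/∨):
  (∃u ¬C(u)) ∨ (∀w ¬L(w)) ∧ (∃z ∀p (L(z) ∧ L(p)))
Finally move all quantifiers to the prefix:
  ∃u ∀w ∃z ∀p (¬C(u) ∨ ¬L(w) ∧ L(z) ∧ L(p))
The prefix is ∃u ∀w ∃z ∀p: 2 universal, 2 existential.

2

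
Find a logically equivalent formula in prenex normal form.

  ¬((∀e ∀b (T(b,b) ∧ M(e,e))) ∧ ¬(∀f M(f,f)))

∃e ∃b ∀f (¬T(b,b) ∨ ¬M(e,e) ∨ M(f,f))

Drive negations inward (¬∀x A ≡ ∃x ¬A, ¬∃x A ≡ ∀x ¬A, De Morgan for ∧/∨):
  (∃e ∃b (¬T(b,b) ∨ ¬M(e,e))) ∨ (∀f M(f,f))
All bound variables are already distinct, so no renaming is needed.
Extract every quantifier outward, since the variables are now distinct and don't occur free across branches:
  ∃e ∃b ∀f (¬T(b,b) ∨ ¬M(e,e) ∨ M(f,f))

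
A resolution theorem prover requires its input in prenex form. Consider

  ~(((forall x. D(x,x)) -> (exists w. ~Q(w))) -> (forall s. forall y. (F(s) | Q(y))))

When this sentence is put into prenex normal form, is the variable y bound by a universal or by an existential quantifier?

First replace A → B with ¬A ∨ B.
  ~(~(~(forall x. D(x,x)) | (exists w. ~Q(w))) | (forall s. forall y. (F(s) | Q(y))))
Push ¬ through the quantifiers and connectives to reach negation normal form:
  ((exists x. ~D(x,x)) | (exists w. ~Q(w))) & (exists s. exists y. (~F(s) & ~Q(y)))
All bound variables are already distinct, so no renaming is needed.
Pull the quantifiers to the front (each side's bound variable is not free in the other side):
  exists x. exists w. exists s. exists y. ((~D(x,x) | ~Q(w)) & ~F(s) & ~Q(y))
The quantifier forall y sits under an odd number of negations (counting the antecedent side of each →), so it flips to exists y.

existential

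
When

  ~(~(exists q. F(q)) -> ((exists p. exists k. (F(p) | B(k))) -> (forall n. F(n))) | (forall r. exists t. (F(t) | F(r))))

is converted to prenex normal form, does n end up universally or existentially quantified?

Rewrite implications/biconditionals: A → B as ¬A ∨ B.
  ~(~~(exists q. F(q)) | ~(exists p. exists k. (F(p) | B(k))) | (forall n. F(n)) | (forall r. exists t. (F(t) | F(r))))
Move each ¬ inward, flipping quantifiers it crosses:
  (forall q. ~F(q)) & (exists p. exists k. (F(p) | B(k))) & (exists n. ~F(n)) & (exists r. forall t. (~F(t) & ~F(r)))
All bound variables are already distinct, so no renaming is needed.
Finally move all quantifiers to the prefix:
  forall q. exists p. exists k. exists n. exists r. forall t. (~F(q) & (F(p) | B(k)) & ~F(n) & ~F(t) & ~F(r))
The quantifier forall n sits under an odd number of negations (counting the antecedent side of each →), so it flips to exists n.

existential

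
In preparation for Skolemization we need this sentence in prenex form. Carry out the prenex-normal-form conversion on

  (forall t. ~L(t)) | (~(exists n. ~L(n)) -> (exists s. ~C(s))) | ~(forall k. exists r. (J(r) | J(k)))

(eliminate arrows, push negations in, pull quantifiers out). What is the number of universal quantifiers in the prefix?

2

First replace A → B with ¬A ∨ B.
  (forall t. ~L(t)) | ~~(exists n. ~L(n)) | (exists s. ~C(s)) | ~(forall k. exists r. (J(r) | J(k)))
Push ¬ through the quantifiers and connectives to reach negation normal form:
  (forall t. ~L(t)) | (exists n. ~L(n)) | (exists s. ~C(s)) | (exists k. forall r. (~J(r) & ~J(k)))
All bound variables are already distinct, so no renaming is needed.
Pull the quantifiers to the front (each side's bound variable is not free in the other side):
  forall t. exists n. exists s. exists k. forall r. (~L(t) | ~L(n) | ~C(s) | ~J(r) & ~J(k))
The prefix is forall t exists n exists s exists k forall r: 2 universal, 3 existential.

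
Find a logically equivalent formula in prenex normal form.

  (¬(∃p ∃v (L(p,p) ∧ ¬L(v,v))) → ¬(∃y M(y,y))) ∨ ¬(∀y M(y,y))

∃p ∃v ∀y ∃x (L(p,p) ∧ ¬L(v,v) ∨ ¬M(y,y) ∨ ¬M(x,x))

First replace A → B with ¬A ∨ B.
  ¬¬(∃p ∃v (L(p,p) ∧ ¬L(v,v))) ∨ ¬(∃y M(y,y)) ∨ ¬(∀y M(y,y))
Drive negations inward (¬∀x A ≡ ∃x ¬A, ¬∃x A ≡ ∀x ¬A, De Morgan for ∧/∨):
  (∃p ∃v (L(p,p) ∧ ¬L(v,v))) ∨ (∀y ¬M(y,y)) ∨ (∃y ¬M(y,y))
Give each quantifier a distinct variable: y↦x.
  (∃p ∃v (L(p,p) ∧ ¬L(v,v))) ∨ (∀y ¬M(y,y)) ∨ (∃x ¬M(x,x))
Extract every quantifier outward, since the variables are now distinct and don't occur free across branches:
  ∃p ∃v ∀y ∃x (L(p,p) ∧ ¬L(v,v) ∨ ¬M(y,y) ∨ ¬M(x,x))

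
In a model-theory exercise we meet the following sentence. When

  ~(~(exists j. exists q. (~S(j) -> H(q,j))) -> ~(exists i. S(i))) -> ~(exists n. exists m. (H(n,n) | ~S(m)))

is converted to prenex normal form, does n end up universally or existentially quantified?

universal

Eliminate → and ↔ using ¬ and ∨.
  ~~(~~(exists j. exists q. (~~S(j) | H(q,j))) | ~(exists i. S(i))) | ~(exists n. exists m. (H(n,n) | ~S(m)))
Move each ¬ inward, flipping quantifiers it crosses:
  (exists j. exists q. (S(j) | H(q,j))) | (forall i. ~S(i)) | (forall n. forall m. (~H(n,n) & S(m)))
Pull the quantifiers to the front (each side's bound variable is not free in the other side):
  exists j. exists q. forall i. forall n. forall m. (S(j) | H(q,j) | ~S(i) | ~H(n,n) & S(m))
The quantifier exists n sits under an odd number of negations (counting the antecedent side of each →), so it flips to forall n.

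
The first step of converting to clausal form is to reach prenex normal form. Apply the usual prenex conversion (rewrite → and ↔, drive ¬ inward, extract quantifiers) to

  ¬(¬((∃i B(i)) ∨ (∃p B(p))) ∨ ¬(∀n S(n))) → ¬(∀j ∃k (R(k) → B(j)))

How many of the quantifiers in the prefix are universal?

Eliminate → and ↔ using ¬ and ∨.
  ¬¬(¬((∃i B(i)) ∨ (∃p B(p))) ∨ ¬(∀n S(n))) ∨ ¬(∀j ∃k (¬R(k) ∨ B(j)))
Push ¬ through the quantifiers and connectives to reach negation normal form:
  (∀i ¬B(i)) ∧ (∀p ¬B(p)) ∨ (∃n ¬S(n)) ∨ (∃j ∀k (R(k) ∧ ¬B(j)))
All bound variables are already distinct, so no renaming is needed.
Finally move all quantifiers to the prefix:
  ∀i ∀p ∃n ∃j ∀k (¬B(i) ∧ ¬B(p) ∨ ¬S(n) ∨ R(k) ∧ ¬B(j))
The prefix is ∀i ∀p ∃n ∃j ∀k: 3 universal, 2 existential.

3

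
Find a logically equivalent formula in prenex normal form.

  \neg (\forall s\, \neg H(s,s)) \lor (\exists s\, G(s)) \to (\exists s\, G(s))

First replace A → B with ¬A ∨ B.
  \neg (\neg (\forall s\, \neg H(s,s)) \lor (\exists s\, G(s))) \lor (\exists s\, G(s))
Move each ¬ inward, flipping quantifiers it crosses:
  (\forall s\, \neg H(s,s)) \land (\forall s\, \neg G(s)) \lor (\exists s\, G(s))
Standardize variables apart so no two quantifiers bind the same name: s↦z1, s↦u1.
  (\forall s\, \neg H(s,s)) \land (\forall z1\, \neg G(z1)) \lor (\exists u1\, G(u1))
Extract every quantifier outward, since the variables are now distinct and don't occur free across branches:
  \forall s\, \forall z1\, \exists u1\, (\neg H(s,s) \land \neg G(z1) \lor G(u1))

\forall s\, \forall z1\, \exists u1\, (\neg H(s,s) \land \neg G(z1) \lor G(u1))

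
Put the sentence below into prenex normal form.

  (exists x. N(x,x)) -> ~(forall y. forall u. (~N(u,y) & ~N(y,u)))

Rewrite implications/biconditionals: A → B as ¬A ∨ B.
  ~(exists x. N(x,x)) | ~(forall y. forall u. (~N(u,y) & ~N(y,u)))
Push ¬ through the quantifiers and connectives to reach negation normal form:
  (forall x. ~N(x,x)) | (exists y. exists u. (N(u,y) | N(y,u)))
All bound variables are already distinct, so no renaming is needed.
Extract every quantifier outward, since the variables are now distinct and don't occur free across branches:
  forall x. exists y. exists u. (~N(x,x) | N(u,y) | N(y,u))

forall x. exists y. exists u. (~N(x,x) | N(u,y) | N(y,u))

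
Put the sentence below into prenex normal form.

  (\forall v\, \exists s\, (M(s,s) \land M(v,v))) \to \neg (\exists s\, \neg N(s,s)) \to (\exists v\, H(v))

Eliminate → and ↔ using ¬ and ∨.
  \neg (\forall v\, \exists s\, (M(s,s) \land M(v,v))) \lor \neg \neg (\exists s\, \neg N(s,s)) \lor (\exists v\, H(v))
Drive negations inward (¬∀x A ≡ ∃x ¬A, ¬∃x A ≡ ∀x ¬A, De Morgan for ∧/∨):
  (\exists v\, \forall s\, (\neg M(s,s) \lor \neg M(v,v))) \lor (\exists s\, \neg N(s,s)) \lor (\exists v\, H(v))
Standardize variables apart so no two quantifiers bind the same name: s↦b, v↦r.
  (\exists v\, \forall s\, (\neg M(s,s) \lor \neg M(v,v))) \lor (\exists b\, \neg N(b,b)) \lor (\exists r\, H(r))
Finally move all quantifiers to the prefix:
  \exists v\, \forall s\, \exists b\, \exists r\, (\neg M(s,s) \lor \neg M(v,v) \lor \neg N(b,b) \lor H(r))

\exists v\, \forall s\, \exists b\, \exists r\, (\neg M(s,s) \lor \neg M(v,v) \lor \neg N(b,b) \lor H(r))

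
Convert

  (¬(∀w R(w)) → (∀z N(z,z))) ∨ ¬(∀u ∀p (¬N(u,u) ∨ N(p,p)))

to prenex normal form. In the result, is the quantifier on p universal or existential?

Eliminate → and ↔ using ¬ and ∨.
  ¬¬(∀w R(w)) ∨ (∀z N(z,z)) ∨ ¬(∀u ∀p (¬N(u,u) ∨ N(p,p)))
Push ¬ through the quantifiers and connectives to reach negation normal form:
  (∀w R(w)) ∨ (∀z N(z,z)) ∨ (∃u ∃p (N(u,u) ∧ ¬N(p,p)))
Finally move all quantifiers to the prefix:
  ∀w ∀z ∃u ∃p (R(w) ∨ N(z,z) ∨ N(u,u) ∧ ¬N(p,p))
The quantifier ∀p sits under an odd number of negations (counting the antecedent side of each →), so it flips to ∃p.

existential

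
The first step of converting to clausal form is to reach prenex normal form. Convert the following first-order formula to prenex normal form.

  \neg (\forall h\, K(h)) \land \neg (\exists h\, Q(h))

Move each ¬ inward, flipping quantifiers it crosses:
  (\exists h\, \neg K(h)) \land (\forall h\, \neg Q(h))
Rename bound variables to avoid capture: h↦u1.
  (\exists h\, \neg K(h)) \land (\forall u1\, \neg Q(u1))
Extract every quantifier outward, since the variables are now distinct and don't occur free across branches:
  \exists h\, \forall u1\, (\neg K(h) \land \neg Q(u1))

\exists h\, \forall u1\, (\neg K(h) \land \neg Q(u1))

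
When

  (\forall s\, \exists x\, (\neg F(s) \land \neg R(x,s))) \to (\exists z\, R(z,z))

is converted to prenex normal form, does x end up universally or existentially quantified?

First replace A → B with ¬A ∨ B.
  \neg (\forall s\, \exists x\, (\neg F(s) \land \neg R(x,s))) \lor (\exists z\, R(z,z))
Move each ¬ inward, flipping quantifiers it crosses:
  (\exists s\, \forall x\, (F(s) \lor R(x,s))) \lor (\exists z\, R(z,z))
All bound variables are already distinct, so no renaming is needed.
Extract every quantifier outward, since the variables are now distinct and don't occur free across branches:
  \exists s\, \forall x\, \exists z\, (F(s) \lor R(x,s) \lor R(z,z))
The quantifier \exists x sits under an odd number of negations (counting the antecedent side of each →), so it flips to \forall x.

universal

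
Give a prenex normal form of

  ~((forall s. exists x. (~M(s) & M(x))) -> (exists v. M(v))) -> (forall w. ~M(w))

exists s. forall x. exists v. forall w. (M(s) | ~M(x) | M(v) | ~M(w))

Rewrite implications/biconditionals: A → B as ¬A ∨ B.
  ~~(~(forall s. exists x. (~M(s) & M(x))) | (exists v. M(v))) | (forall w. ~M(w))
Push ¬ through the quantifiers and connectives to reach negation normal form:
  (exists s. forall x. (M(s) | ~M(x))) | (exists v. M(v)) | (forall w. ~M(w))
All bound variables are already distinct, so no renaming is needed.
Extract every quantifier outward, since the variables are now distinct and don't occur free across branches:
  exists s. forall x. exists v. forall w. (M(s) | ~M(x) | M(v) | ~M(w))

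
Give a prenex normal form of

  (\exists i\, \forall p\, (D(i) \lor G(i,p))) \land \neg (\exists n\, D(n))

Move each ¬ inward, flipping quantifiers it crosses:
  (\exists i\, \forall p\, (D(i) \lor G(i,p))) \land (\forall n\, \neg D(n))
All bound variables are already distinct, so no renaming is needed.
Pull the quantifiers to the front (each side's bound variable is not free in the other side):
  \exists i\, \forall p\, \forall n\, ((D(i) \lor G(i,p)) \land \neg D(n))

\exists i\, \forall p\, \forall n\, ((D(i) \lor G(i,p)) \land \neg D(n))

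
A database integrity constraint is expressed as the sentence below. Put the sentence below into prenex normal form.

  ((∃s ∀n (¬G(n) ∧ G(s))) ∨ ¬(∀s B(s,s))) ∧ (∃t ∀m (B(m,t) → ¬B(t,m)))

First replace A → B with ¬A ∨ B.
  ((∃s ∀n (¬G(n) ∧ G(s))) ∨ ¬(∀s B(s,s))) ∧ (∃t ∀m (¬B(m,t) ∨ ¬B(t,m)))
Push ¬ through the quantifiers and connectives to reach negation normal form:
  ((∃s ∀n (¬G(n) ∧ G(s))) ∨ (∃s ¬B(s,s))) ∧ (∃t ∀m (¬B(m,t) ∨ ¬B(t,m)))
Give each quantifier a distinct variable: s↦q.
  ((∃s ∀n (¬G(n) ∧ G(s))) ∨ (∃q ¬B(q,q))) ∧ (∃t ∀m (¬B(m,t) ∨ ¬B(t,m)))
Pull the quantifiers to the front (each side's bound variable is not free in the other side):
  ∃s ∀n ∃q ∃t ∀m ((¬G(n) ∧ G(s) ∨ ¬B(q,q)) ∧ (¬B(m,t) ∨ ¬B(t,m)))

∃s ∀n ∃q ∃t ∀m ((¬G(n) ∧ G(s) ∨ ¬B(q,q)) ∧ (¬B(m,t) ∨ ¬B(t,m)))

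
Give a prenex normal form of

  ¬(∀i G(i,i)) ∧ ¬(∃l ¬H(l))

Drive negations inward (¬∀x A ≡ ∃x ¬A, ¬∃x A ≡ ∀x ¬A, De Morgan for ∧/∨):
  (∃i ¬G(i,i)) ∧ (∀l H(l))
Pull the quantifiers to the front (each side's bound variable is not free in the other side):
  ∃i ∀l (¬G(i,i) ∧ H(l))

∃i ∀l (¬G(i,i) ∧ H(l))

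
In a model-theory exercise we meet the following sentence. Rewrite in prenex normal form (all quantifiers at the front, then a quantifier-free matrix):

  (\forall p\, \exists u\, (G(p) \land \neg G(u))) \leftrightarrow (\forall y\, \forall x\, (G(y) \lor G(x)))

First replace A → B with ¬A ∨ B; A ↔ B as (¬A ∨ B) ∧ (¬B ∨ A).
  (\neg (\forall p\, \exists u\, (G(p) \land \neg G(u))) \lor (\forall y\, \forall x\, (G(y) \lor G(x)))) \land (\neg (\forall y\, \forall x\, (G(y) \lor G(x))) \lor (\forall p\, \exists u\, (G(p) \land \neg G(u))))
Move each ¬ inward, flipping quantifiers it crosses:
  ((\exists p\, \forall u\, (\neg G(p) \lor G(u))) \lor (\forall y\, \forall x\, (G(y) \lor G(x)))) \land ((\exists y\, \exists x\, (\neg G(y) \land \neg G(x))) \lor (\forall p\, \exists u\, (G(p) \land \neg G(u))))
Standardize variables apart so no two quantifiers bind the same name: y↦v1, x↦t, p↦x1, u↦c.
  ((\exists p\, \forall u\, (\neg G(p) \lor G(u))) \lor (\forall y\, \forall x\, (G(y) \lor G(x)))) \land ((\exists v1\, \exists t\, (\neg G(v1) \land \neg G(t))) \lor (\forall x1\, \exists c\, (G(x1) \land \neg G(c))))
Pull the quantifiers to the front (each side's bound variable is not free in the other side):
  \exists p\, \forall u\, \forall y\, \forall x\, \exists v1\, \exists t\, \forall x1\, \exists c\, ((\neg G(p) \lor G(u) \lor G(y) \lor G(x)) \land (\neg G(v1) \land \neg G(t) \lor G(x1) \land \neg G(c)))

\exists p\, \forall u\, \forall y\, \forall x\, \exists v1\, \exists t\, \forall x1\, \exists c\, ((\neg G(p) \lor G(u) \lor G(y) \lor G(x)) \land (\neg G(v1) \land \neg G(t) \lor G(x1) \land \neg G(c)))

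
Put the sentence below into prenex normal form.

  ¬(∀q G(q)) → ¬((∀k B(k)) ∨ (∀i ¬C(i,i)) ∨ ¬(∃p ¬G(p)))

∀q ∃k ∃i ∃p (G(q) ∨ ¬B(k) ∧ C(i,i) ∧ ¬G(p))

Eliminate → and ↔ using ¬ and ∨.
  ¬¬(∀q G(q)) ∨ ¬((∀k B(k)) ∨ (∀i ¬C(i,i)) ∨ ¬(∃p ¬G(p)))
Move each ¬ inward, flipping quantifiers it crosses:
  (∀q G(q)) ∨ (∃k ¬B(k)) ∧ (∃i C(i,i)) ∧ (∃p ¬G(p))
All bound variables are already distinct, so no renaming is needed.
Extract every quantifier outward, since the variables are now distinct and don't occur free across branches:
  ∀q ∃k ∃i ∃p (G(q) ∨ ¬B(k) ∧ C(i,i) ∧ ¬G(p))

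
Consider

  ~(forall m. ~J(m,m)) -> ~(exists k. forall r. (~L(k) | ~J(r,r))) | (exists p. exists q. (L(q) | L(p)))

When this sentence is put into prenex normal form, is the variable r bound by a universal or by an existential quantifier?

First replace A → B with ¬A ∨ B.
  ~~(forall m. ~J(m,m)) | ~(exists k. forall r. (~L(k) | ~J(r,r))) | (exists p. exists q. (L(q) | L(p)))
Drive negations inward (¬∀x A ≡ ∃x ¬A, ¬∃x A ≡ ∀x ¬A, De Morgan for ∧/∨):
  (forall m. ~J(m,m)) | (forall k. exists r. (L(k) & J(r,r))) | (exists p. exists q. (L(q) | L(p)))
Finally move all quantifiers to the prefix:
  forall m. forall k. exists r. exists p. exists q. (~J(m,m) | L(k) & J(r,r) | L(q) | L(p))
The quantifier forall r sits under an odd number of negations (counting the antecedent side of each →), so it flips to exists r.

existential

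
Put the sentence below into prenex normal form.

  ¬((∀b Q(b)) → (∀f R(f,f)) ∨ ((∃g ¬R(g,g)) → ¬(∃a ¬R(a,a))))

∀b ∃f ∃g ∃a (Q(b) ∧ ¬R(f,f) ∧ ¬R(g,g) ∧ ¬R(a,a))

Eliminate → and ↔ using ¬ and ∨.
  ¬(¬(∀b Q(b)) ∨ (∀f R(f,f)) ∨ ¬(∃g ¬R(g,g)) ∨ ¬(∃a ¬R(a,a)))
Push ¬ through the quantifiers and connectives to reach negation normal form:
  (∀b Q(b)) ∧ (∃f ¬R(f,f)) ∧ (∃g ¬R(g,g)) ∧ (∃a ¬R(a,a))
Extract every quantifier outward, since the variables are now distinct and don't occur free across branches:
  ∀b ∃f ∃g ∃a (Q(b) ∧ ¬R(f,f) ∧ ¬R(g,g) ∧ ¬R(a,a))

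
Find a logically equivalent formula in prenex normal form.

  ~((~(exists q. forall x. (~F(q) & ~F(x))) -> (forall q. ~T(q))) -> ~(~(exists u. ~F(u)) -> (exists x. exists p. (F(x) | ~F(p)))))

exists q. forall x. forall a. exists u. exists u1. exists p. ((~F(q) & ~F(x) | ~T(a)) & (~F(u) | F(u1) | ~F(p)))

First replace A → B with ¬A ∨ B.
  ~(~(~~(exists q. forall x. (~F(q) & ~F(x))) | (forall q. ~T(q))) | ~(~~(exists u. ~F(u)) | (exists x. exists p. (F(x) | ~F(p)))))
Drive negations inward (¬∀x A ≡ ∃x ¬A, ¬∃x A ≡ ∀x ¬A, De Morgan for ∧/∨):
  ((exists q. forall x. (~F(q) & ~F(x))) | (forall q. ~T(q))) & ((exists u. ~F(u)) | (exists x. exists p. (F(x) | ~F(p))))
Give each quantifier a distinct variable: q↦a, x↦u1.
  ((exists q. forall x. (~F(q) & ~F(x))) | (forall a. ~T(a))) & ((exists u. ~F(u)) | (exists u1. exists p. (F(u1) | ~F(p))))
Extract every quantifier outward, since the variables are now distinct and don't occur free across branches:
  exists q. forall x. forall a. exists u. exists u1. exists p. ((~F(q) & ~F(x) | ~T(a)) & (~F(u) | F(u1) | ~F(p)))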